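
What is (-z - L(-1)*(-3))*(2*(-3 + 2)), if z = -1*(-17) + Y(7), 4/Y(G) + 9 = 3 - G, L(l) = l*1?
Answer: 512/13 ≈ 39.385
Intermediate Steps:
L(l) = l
Y(G) = 4/(-6 - G) (Y(G) = 4/(-9 + (3 - G)) = 4/(-6 - G))
z = 217/13 (z = -1*(-17) - 4/(6 + 7) = 17 - 4/13 = 217/13 ≈ 16.692)
(-z - L(-1)*(-3))*(2*(-3 + 2)) = (-1*217/13 - 1*(-1)*(-3))*(2*(-3 + 2)) = (-217/13 + 1*(-3))*(2*(-1)) = (-217/13 - 3)*(-2) = -256/13*(-2) = 512/13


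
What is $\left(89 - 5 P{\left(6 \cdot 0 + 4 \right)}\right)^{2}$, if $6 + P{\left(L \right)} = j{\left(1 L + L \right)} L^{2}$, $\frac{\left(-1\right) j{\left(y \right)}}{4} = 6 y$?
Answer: $239599441$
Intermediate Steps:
$j{\left(y \right)} = - 24 y$ ($j{\left(y \right)} = - 4 \cdot 6 y = - 24 y$)
$P{\left(L \right)} = -6 - 48 L^{3}$ ($P{\left(L \right)} = -6 + - 24 \left(1 L + L\right) L^{2} = -6 + - 24 \left(L + L\right) L^{2} = -6 + - 24 \cdot 2 L L^{2} = -6 + - 48 L L^{2} = -6 - 48 L^{3}$)
$\left(89 - 5 P{\left(6 \cdot 0 + 4 \right)}\right)^{2} = \left(89 - 5 \left(-6 - 48 \left(6 \cdot 0 + 4\right)^{3}\right)\right)^{2} = \left(89 - 5 \left(-6 - 48 \left(0 + 4\right)^{3}\right)\right)^{2} = \left(89 - 5 \left(-6 - 48 \cdot 4^{3}\right)\right)^{2} = \left(89 - 5 \left(-6 - 3072\right)\right)^{2} = \left(89 - -15390\right)^{2} = \left(89 + 15390\right)^{2} = 15479^{2} = 239599441$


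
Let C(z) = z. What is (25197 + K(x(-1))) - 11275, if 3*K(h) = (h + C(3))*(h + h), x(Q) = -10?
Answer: 41906/3 ≈ 13969.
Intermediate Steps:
K(h) = 2*h*(3 + h)/3 (K(h) = ((h + 3)*(h + h))/3 = ((3 + h)*(2*h))/3 = (2*h*(3 + h))/3 = 2*h*(3 + h)/3)
(25197 + K(x(-1))) - 11275 = (25197 + (⅔)*(-10)*(3 - 10)) - 11275 = (25197 + (⅔)*(-10)*(-7)) - 11275 = (25197 + 140/3) - 11275 = 75731/3 - 11275 = 41906/3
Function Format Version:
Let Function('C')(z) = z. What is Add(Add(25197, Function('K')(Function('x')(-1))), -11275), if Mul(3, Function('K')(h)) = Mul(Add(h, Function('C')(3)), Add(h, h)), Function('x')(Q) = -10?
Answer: Rational(41906, 3) ≈ 13969.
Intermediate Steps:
Function('K')(h) = Mul(Rational(2, 3), h, Add(3, h)) (Function('K')(h) = Mul(Rational(1, 3), Mul(Add(h, 3), Add(h, h))) = Mul(Rational(1, 3), Mul(Add(3, h), Mul(2, h))) = Mul(Rational(1, 3), Mul(2, h, Add(3, h))) = Mul(Rational(2, 3), h, Add(3, h)))
Add(Add(25197, Function('K')(Function('x')(-1))), -11275) = Add(Add(25197, Mul(Rational(2, 3), -10, Add(3, -10))), -11275) = Add(Add(25197, Mul(Rational(2, 3), -10, -7)), -11275) = Add(Add(25197, Rational(140, 3)), -11275) = Add(Rational(75731, 3), -11275) = Rational(41906, 3)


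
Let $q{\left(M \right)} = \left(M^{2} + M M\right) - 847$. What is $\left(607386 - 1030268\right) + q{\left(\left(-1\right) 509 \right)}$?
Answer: $94433$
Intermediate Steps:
$q{\left(M \right)} = -847 + 2 M^{2}$ ($q{\left(M \right)} = \left(M^{2} + M^{2}\right) - 847 = 2 M^{2} - 847 = -847 + 2 M^{2}$)
$\left(607386 - 1030268\right) + q{\left(\left(-1\right) 509 \right)} = \left(607386 - 1030268\right) - \left(847 - 2 \left(\left(-1\right) 509\right)^{2}\right) = -422882 - \left(847 - 2 \left(-509\right)^{2}\right) = -422882 + \left(-847 + 2 \cdot 259081\right) = -422882 + \left(-847 + 518162\right) = -422882 + 517315 = 94433$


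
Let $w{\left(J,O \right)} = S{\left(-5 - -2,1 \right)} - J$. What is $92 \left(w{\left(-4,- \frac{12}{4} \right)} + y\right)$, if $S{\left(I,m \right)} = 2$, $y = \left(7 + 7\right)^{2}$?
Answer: $18584$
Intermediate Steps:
$y = 196$ ($y = 14^{2} = 196$)
$w{\left(J,O \right)} = 2 - J$
$92 \left(w{\left(-4,- \frac{12}{4} \right)} + y\right) = 92 \left(\left(2 - -4\right) + 196\right) = 92 \left(\left(2 + 4\right) + 196\right) = 92 \left(6 + 196\right) = 92 \cdot 202 = 18584$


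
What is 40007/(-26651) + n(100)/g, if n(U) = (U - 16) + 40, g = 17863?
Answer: -711340317/476066813 ≈ -1.4942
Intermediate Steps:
n(U) = 24 + U (n(U) = (-16 + U) + 40 = 24 + U)
40007/(-26651) + n(100)/g = 40007/(-26651) + (24 + 100)/17863 = 40007*(-1/26651) + 124*(1/17863) = -40007/26651 + 124/17863 = -711340317/476066813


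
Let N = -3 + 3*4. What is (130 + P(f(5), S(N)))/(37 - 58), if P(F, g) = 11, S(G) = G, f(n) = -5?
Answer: -47/7 ≈ -6.7143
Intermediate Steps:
N = 9 (N = -3 + 12 = 9)
(130 + P(f(5), S(N)))/(37 - 58) = (130 + 11)/(37 - 58) = 141/(-21) = -1/21*141 = -47/7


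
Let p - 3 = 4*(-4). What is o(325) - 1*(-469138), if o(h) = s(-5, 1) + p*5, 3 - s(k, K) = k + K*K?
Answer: 469080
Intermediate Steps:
s(k, K) = 3 - k - K² (s(k, K) = 3 - (k + K*K) = 3 - (k + K²) = 3 + (-k - K²) = 3 - k - K²)
p = -13 (p = 3 + 4*(-4) = 3 - 16 = -13)
o(h) = -58 (o(h) = (3 - 1*(-5) - 1*1²) - 13*5 = (3 + 5 - 1*1) - 65 = (3 + 5 - 1) - 65 = 7 - 65 = -58)
o(325) - 1*(-469138) = -58 - 1*(-469138) = -58 + 469138 = 469080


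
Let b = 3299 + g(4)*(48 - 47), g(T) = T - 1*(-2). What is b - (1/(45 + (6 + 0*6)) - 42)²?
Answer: 4012424/2601 ≈ 1542.6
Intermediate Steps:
g(T) = 2 + T (g(T) = T + 2 = 2 + T)
b = 3305 (b = 3299 + (2 + 4)*(48 - 47) = 3299 + 6*1 = 3299 + 6 = 3305)
b - (1/(45 + (6 + 0*6)) - 42)² = 3305 - (1/(45 + (6 + 0*6)) - 42)² = 3305 - (1/(45 + (6 + 0)) - 42)² = 3305 - (1/(45 + 6) - 42)² = 3305 - (1/51 - 42)² = 3305 - (-2141/51)² = 3305 - 1*4583881/2601 = 3305 - 4583881/2601 = 4012424/2601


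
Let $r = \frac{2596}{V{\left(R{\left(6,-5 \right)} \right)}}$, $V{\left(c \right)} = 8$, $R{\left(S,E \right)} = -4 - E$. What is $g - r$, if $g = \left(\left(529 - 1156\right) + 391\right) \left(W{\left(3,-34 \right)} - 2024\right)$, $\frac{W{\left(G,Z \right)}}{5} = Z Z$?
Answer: $- \frac{1773481}{2} \approx -8.8674 \cdot 10^{5}$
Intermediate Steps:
$W{\left(G,Z \right)} = 5 Z^{2}$ ($W{\left(G,Z \right)} = 5 Z Z = 5 Z^{2}$)
$r = \frac{649}{2}$ ($r = \frac{2596}{8} = 2596 \cdot \frac{1}{8} = \frac{649}{2} \approx 324.5$)
$g = -886416$ ($g = \left(\left(529 - 1156\right) + 391\right) \left(5 \left(-34\right)^{2} - 2024\right) = \left(\left(529 - 1156\right) + 391\right) \left(5 \cdot 1156 - 2024\right) = \left(-627 + 391\right) \left(5780 - 2024\right) = \left(-236\right) 3756 = -886416$)
$g - r = -886416 - \frac{649}{2} = - \frac{1773481}{2}$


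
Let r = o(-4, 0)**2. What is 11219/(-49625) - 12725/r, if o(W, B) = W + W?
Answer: -632196141/3176000 ≈ -199.05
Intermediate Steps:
o(W, B) = 2*W
r = 64 (r = (2*(-4))**2 = (-8)**2 = 64)
11219/(-49625) - 12725/r = 11219/(-49625) - 12725/64 = 11219*(-1/49625) - 12725*1/64 = -11219/49625 - 12725/64 = -632196141/3176000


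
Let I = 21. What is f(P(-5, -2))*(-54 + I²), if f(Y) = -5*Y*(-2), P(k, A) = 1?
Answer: 3870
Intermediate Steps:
f(Y) = 10*Y
f(P(-5, -2))*(-54 + I²) = (10*1)*(-54 + 21²) = 10*(-54 + 441) = 10*387 = 3870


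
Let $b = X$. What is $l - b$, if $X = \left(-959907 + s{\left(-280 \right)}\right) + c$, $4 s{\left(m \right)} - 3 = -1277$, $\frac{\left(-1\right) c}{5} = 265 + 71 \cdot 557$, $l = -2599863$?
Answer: $- \frac{2881155}{2} \approx -1.4406 \cdot 10^{6}$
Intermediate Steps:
$c = -199060$ ($c = - 5 \left(265 + 71 \cdot 557\right) = - 5 \left(265 + 39547\right) = \left(-5\right) 39812 = -199060$)
$s{\left(m \right)} = - \frac{637}{2}$ ($s{\left(m \right)} = \frac{3}{4} + \frac{1}{4} \left(-1277\right) = \frac{3}{4} - \frac{1277}{4} = - \frac{637}{2}$)
$X = - \frac{2318571}{2}$ ($X = \left(-959907 - \frac{637}{2}\right) - 199060 = - \frac{1920451}{2} - 199060 = - \frac{2318571}{2} \approx -1.1593 \cdot 10^{6}$)
$b = - \frac{2318571}{2} \approx -1.1593 \cdot 10^{6}$
$l - b = -2599863 - - \frac{2318571}{2} = -2599863 + \frac{2318571}{2} = - \frac{2881155}{2}$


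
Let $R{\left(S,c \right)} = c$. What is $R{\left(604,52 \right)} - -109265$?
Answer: $109317$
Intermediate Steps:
$R{\left(604,52 \right)} - -109265 = 52 - -109265 = 52 + \left(-31984 + 141249\right) = 52 + 109265 = 109317$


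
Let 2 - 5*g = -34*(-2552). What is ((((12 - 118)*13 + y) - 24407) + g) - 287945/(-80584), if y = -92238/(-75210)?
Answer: -6224275622343/144302920 ≈ -43133.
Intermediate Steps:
y = 15373/12535 (y = -92238*(-1/75210) = 15373/12535 ≈ 1.2264)
g = -86766/5 (g = ⅖ - (-34)*(-2552)/5 = ⅖ - ⅕*86768 = ⅖ - 86768/5 = -86766/5 ≈ -17353.)
((((12 - 118)*13 + y) - 24407) + g) - 287945/(-80584) = ((((12 - 118)*13 + 15373/12535) - 24407) - 86766/5) - 287945/(-80584) = (((-106*13 + 15373/12535) - 24407) - 86766/5) - 287945*(-1/80584) = (((-1378 + 15373/12535) - 24407) - 86766/5) + 41135/11512 = ((-17257857/12535 - 24407) - 86766/5) + 41135/11512 = (-323199602/12535 - 86766/5) + 41135/11512 = -540721964/12535 + 41135/11512 = -6224275622343/144302920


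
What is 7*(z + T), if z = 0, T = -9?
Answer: -63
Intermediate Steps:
7*(z + T) = 7*(0 - 9) = 7*(-9) = -63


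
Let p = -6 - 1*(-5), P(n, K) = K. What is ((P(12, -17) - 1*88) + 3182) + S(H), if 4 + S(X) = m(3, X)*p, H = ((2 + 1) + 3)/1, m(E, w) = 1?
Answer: 3072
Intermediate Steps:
p = -1 (p = -6 + 5 = -1)
H = 6 (H = (3 + 3)*1 = 6*1 = 6)
S(X) = -5 (S(X) = -4 + 1*(-1) = -4 - 1 = -5)
((P(12, -17) - 1*88) + 3182) + S(H) = ((-17 - 1*88) + 3182) - 5 = ((-17 - 88) + 3182) - 5 = (-105 + 3182) - 5 = 3077 - 5 = 3072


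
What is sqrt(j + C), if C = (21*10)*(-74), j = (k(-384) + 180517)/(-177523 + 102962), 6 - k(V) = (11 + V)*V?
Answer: I*sqrt(86394966338591)/74561 ≈ 124.66*I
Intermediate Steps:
k(V) = 6 - V*(11 + V) (k(V) = 6 - (11 + V)*V = 6 - V*(11 + V))
j = -37291/74561 (j = ((6 - 1*(-384)**2 - 11*(-384)) + 180517)/(-177523 + 102962) = ((6 - 1*147456 + 4224) + 180517)/(-74561) = ((6 - 147456 + 4224) + 180517)*(-1/74561) = (-143226 + 180517)*(-1/74561) = 37291*(-1/74561) = -37291/74561 ≈ -0.50014)
C = -15540 (C = 210*(-74) = -15540)
sqrt(j + C) = sqrt(-37291/74561 - 15540) = sqrt(-1158715231/74561) = I*sqrt(86394966338591)/74561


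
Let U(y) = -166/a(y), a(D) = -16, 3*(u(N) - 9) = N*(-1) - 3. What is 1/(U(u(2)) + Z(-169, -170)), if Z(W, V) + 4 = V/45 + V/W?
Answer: 12168/43843 ≈ 0.27754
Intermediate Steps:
u(N) = 8 - N/3 (u(N) = 9 + (N*(-1) - 3)/3 = 9 + (-N - 3)/3 = 9 + (-3 - N)/3 = 9 + (-1 - N/3) = 8 - N/3)
Z(W, V) = -4 + V/45 + V/W (Z(W, V) = -4 + (V/45 + V/W) = -4 + V/45 + V/W)
U(y) = 83/8 (U(y) = -166/(-16) = -166*(-1/16) = 83/8)
1/(U(u(2)) + Z(-169, -170)) = 1/(83/8 + (-4 + (1/45)*(-170) - 170/(-169))) = 1/(83/8 + (-4 - 34/9 - 170*(-1/169))) = 1/(83/8 + (-4 - 34/9 + 170/169)) = 1/(83/8 - 10300/1521) = 1/(43843/12168) = 12168/43843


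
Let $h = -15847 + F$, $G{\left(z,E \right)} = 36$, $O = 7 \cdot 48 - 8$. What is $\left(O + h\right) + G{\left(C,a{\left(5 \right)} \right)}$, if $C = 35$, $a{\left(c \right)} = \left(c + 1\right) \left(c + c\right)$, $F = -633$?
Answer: $-16116$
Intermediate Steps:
$a{\left(c \right)} = 2 c \left(1 + c\right)$ ($a{\left(c \right)} = \left(1 + c\right) 2 c = 2 c \left(1 + c\right)$)
$O = 328$ ($O = 336 - 8 = 328$)
$h = -16480$ ($h = -15847 - 633 = -16480$)
$\left(O + h\right) + G{\left(C,a{\left(5 \right)} \right)} = \left(328 - 16480\right) + 36 = -16152 + 36 = -16116$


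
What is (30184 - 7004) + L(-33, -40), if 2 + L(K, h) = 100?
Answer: 23278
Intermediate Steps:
L(K, h) = 98 (L(K, h) = -2 + 100 = 98)
(30184 - 7004) + L(-33, -40) = (30184 - 7004) + 98 = 23180 + 98 = 23278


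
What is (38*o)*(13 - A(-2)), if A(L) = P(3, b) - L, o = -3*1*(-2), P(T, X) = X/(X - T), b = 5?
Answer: 1938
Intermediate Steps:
o = 6 (o = -3*(-2) = 6)
A(L) = 5/2 - L (A(L) = -1*5/(3 - 1*5) - L = -1*5/(3 - 5) - L = -1*5/(-2) - L = -1*5*(-1/2) - L = 5/2 - L)
(38*o)*(13 - A(-2)) = (38*6)*(13 - (5/2 - 1*(-2))) = 228*(13 - (5/2 + 2)) = 228*(13 - 1*9/2) = 228*(13 - 9/2) = 228*(17/2) = 1938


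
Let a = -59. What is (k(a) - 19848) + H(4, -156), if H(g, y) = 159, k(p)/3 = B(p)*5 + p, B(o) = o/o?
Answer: -19851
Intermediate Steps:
B(o) = 1
k(p) = 15 + 3*p (k(p) = 3*(1*5 + p) = 3*(5 + p) = 15 + 3*p)
(k(a) - 19848) + H(4, -156) = ((15 + 3*(-59)) - 19848) + 159 = ((15 - 177) - 19848) + 159 = (-162 - 19848) + 159 = -20010 + 159 = -19851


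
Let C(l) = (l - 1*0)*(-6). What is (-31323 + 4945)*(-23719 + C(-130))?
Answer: 605084942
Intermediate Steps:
C(l) = -6*l (C(l) = (l + 0)*(-6) = l*(-6) = -6*l)
(-31323 + 4945)*(-23719 + C(-130)) = (-31323 + 4945)*(-23719 - 6*(-130)) = -26378*(-23719 + 780) = -26378*(-22939) = 605084942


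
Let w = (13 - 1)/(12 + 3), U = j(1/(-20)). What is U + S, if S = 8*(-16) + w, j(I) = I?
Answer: -509/4 ≈ -127.25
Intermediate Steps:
U = -1/20 (U = 1/(-20) = -1/20 ≈ -0.050000)
w = 4/5 (w = 12/15 = 12*(1/15) = 4/5 ≈ 0.80000)
S = -636/5 (S = 8*(-16) + 4/5 = -128 + 4/5 = -636/5 ≈ -127.20)
U + S = -1/20 - 636/5 = -509/4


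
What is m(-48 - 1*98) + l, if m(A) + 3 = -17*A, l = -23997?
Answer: -21518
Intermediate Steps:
m(A) = -3 - 17*A
m(-48 - 1*98) + l = (-3 - 17*(-48 - 1*98)) - 23997 = (-3 - 17*(-48 - 98)) - 23997 = (-3 - 17*(-146)) - 23997 = (-3 + 2482) - 23997 = 2479 - 23997 = -21518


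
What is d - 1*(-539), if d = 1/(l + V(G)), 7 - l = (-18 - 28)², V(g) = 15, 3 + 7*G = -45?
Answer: 1128665/2094 ≈ 539.00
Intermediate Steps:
G = -48/7 (G = -3/7 + (⅐)*(-45) = -3/7 - 45/7 = -48/7 ≈ -6.8571)
l = -2109 (l = 7 - (-18 - 28)² = 7 - 1*(-46)² = 7 - 1*2116 = 7 - 2116 = -2109)
d = -1/2094 (d = 1/(-2109 + 15) = 1/(-2094) = -1/2094 ≈ -0.00047755)
d - 1*(-539) = -1/2094 - 1*(-539) = -1/2094 + 539 = 1128665/2094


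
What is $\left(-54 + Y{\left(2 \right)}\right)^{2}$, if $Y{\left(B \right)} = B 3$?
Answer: $2304$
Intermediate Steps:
$Y{\left(B \right)} = 3 B$
$\left(-54 + Y{\left(2 \right)}\right)^{2} = \left(-54 + 3 \cdot 2\right)^{2} = \left(-54 + 6\right)^{2} = \left(-48\right)^{2} = 2304$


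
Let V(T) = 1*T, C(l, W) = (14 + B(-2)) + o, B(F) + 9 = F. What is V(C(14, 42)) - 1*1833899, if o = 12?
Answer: -1833884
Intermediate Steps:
B(F) = -9 + F
C(l, W) = 15 (C(l, W) = (14 + (-9 - 2)) + 12 = (14 - 11) + 12 = 3 + 12 = 15)
V(T) = T
V(C(14, 42)) - 1*1833899 = 15 - 1*1833899 = 15 - 1833899 = -1833884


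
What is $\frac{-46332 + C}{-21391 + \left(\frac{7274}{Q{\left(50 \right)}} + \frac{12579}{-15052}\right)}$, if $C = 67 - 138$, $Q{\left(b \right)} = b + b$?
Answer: $\frac{17461448900}{8022375713} \approx 2.1766$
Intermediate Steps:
$Q{\left(b \right)} = 2 b$
$C = -71$ ($C = 67 - 138 = -71$)
$\frac{-46332 + C}{-21391 + \left(\frac{7274}{Q{\left(50 \right)}} + \frac{12579}{-15052}\right)} = \frac{-46332 - 71}{-21391 + \left(\frac{7274}{2 \cdot 50} + \frac{12579}{-15052}\right)} = - \frac{46403}{-21391 + \left(\frac{7274}{100} + 12579 \left(- \frac{1}{15052}\right)\right)} = - \frac{46403}{-21391 + \left(7274 \cdot \frac{1}{100} - \frac{12579}{15052}\right)} = - \frac{46403}{-21391 + \left(\frac{3637}{50} - \frac{12579}{15052}\right)} = - \frac{46403}{-21391 + \frac{27057587}{376300}} = - \frac{46403}{- \frac{8022375713}{376300}} = \left(-46403\right) \left(- \frac{376300}{8022375713}\right) = \frac{17461448900}{8022375713}$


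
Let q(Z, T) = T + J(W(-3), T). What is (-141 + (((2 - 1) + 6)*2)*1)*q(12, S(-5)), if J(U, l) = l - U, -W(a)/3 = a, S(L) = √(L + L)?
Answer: 1143 - 254*I*√10 ≈ 1143.0 - 803.22*I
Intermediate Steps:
S(L) = √2*√L (S(L) = √(2*L) = √2*√L)
W(a) = -3*a
q(Z, T) = -9 + 2*T (q(Z, T) = T + (T - (-3)*(-3)) = T + (T - 1*9) = T + (T - 9) = T + (-9 + T) = -9 + 2*T)
(-141 + (((2 - 1) + 6)*2)*1)*q(12, S(-5)) = (-141 + (((2 - 1) + 6)*2)*1)*(-9 + 2*(√2*√(-5))) = (-141 + ((1 + 6)*2)*1)*(-9 + 2*(√2*(I*√5))) = (-141 + (7*2)*1)*(-9 + 2*(I*√10)) = (-141 + 14*1)*(-9 + 2*I*√10) = (-141 + 14)*(-9 + 2*I*√10) = -127*(-9 + 2*I*√10) = 1143 - 254*I*√10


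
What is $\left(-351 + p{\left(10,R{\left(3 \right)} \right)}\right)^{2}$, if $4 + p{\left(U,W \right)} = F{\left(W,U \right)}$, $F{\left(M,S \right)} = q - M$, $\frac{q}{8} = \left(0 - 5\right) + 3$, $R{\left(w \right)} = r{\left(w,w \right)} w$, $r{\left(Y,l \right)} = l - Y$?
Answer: $137641$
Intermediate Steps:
$R{\left(w \right)} = 0$ ($R{\left(w \right)} = \left(w - w\right) w = 0 w = 0$)
$q = -16$ ($q = 8 \left(\left(0 - 5\right) + 3\right) = 8 \left(-5 + 3\right) = 8 \left(-2\right) = -16$)
$F{\left(M,S \right)} = -16 - M$
$p{\left(U,W \right)} = -20 - W$ ($p{\left(U,W \right)} = -4 - \left(16 + W\right) = -20 - W$)
$\left(-351 + p{\left(10,R{\left(3 \right)} \right)}\right)^{2} = \left(-351 - 20\right)^{2} = \left(-371\right)^{2} = 137641$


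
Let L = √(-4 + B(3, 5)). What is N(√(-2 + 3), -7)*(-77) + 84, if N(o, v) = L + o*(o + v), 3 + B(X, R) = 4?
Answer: 546 - 77*I*√3 ≈ 546.0 - 133.37*I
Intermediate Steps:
B(X, R) = 1 (B(X, R) = -3 + 4 = 1)
L = I*√3 (L = √(-4 + 1) = √(-3) = I*√3 ≈ 1.732*I)
N(o, v) = I*√3 + o*(o + v)
N(√(-2 + 3), -7)*(-77) + 84 = ((√(-2 + 3))² + I*√3 + √(-2 + 3)*(-7))*(-77) + 84 = ((√1)² + I*√3 + √1*(-7))*(-77) + 84 = (1² + I*√3 + 1*(-7))*(-77) + 84 = (1 + I*√3 - 7)*(-77) + 84 = (-6 + I*√3)*(-77) + 84 = (462 - 77*I*√3) + 84 = 546 - 77*I*√3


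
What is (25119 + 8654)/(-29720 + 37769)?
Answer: 33773/8049 ≈ 4.1959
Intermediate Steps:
(25119 + 8654)/(-29720 + 37769) = 33773/8049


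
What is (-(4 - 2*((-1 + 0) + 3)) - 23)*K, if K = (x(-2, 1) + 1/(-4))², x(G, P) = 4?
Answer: -5175/16 ≈ -323.44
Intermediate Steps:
K = 225/16 (K = (4 + 1/(-4))² = (4 - ¼)² = (15/4)² = 225/16 ≈ 14.063)
(-(4 - 2*((-1 + 0) + 3)) - 23)*K = (-(4 - 2*((-1 + 0) + 3)) - 23)*(225/16) = (-(4 - 2*(-1 + 3)) - 23)*(225/16) = (-(4 - 2*2) - 23)*(225/16) = (-(4 - 4) - 23)*(225/16) = (-1*0 - 23)*(225/16) = (0 - 23)*(225/16) = -23*225/16 = -5175/16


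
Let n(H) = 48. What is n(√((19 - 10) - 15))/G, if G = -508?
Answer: -12/127 ≈ -0.094488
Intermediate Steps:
n(√((19 - 10) - 15))/G = 48/(-508) = 48*(-1/508) = -12/127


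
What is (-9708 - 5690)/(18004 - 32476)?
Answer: 7699/7236 ≈ 1.0640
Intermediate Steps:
(-9708 - 5690)/(18004 - 32476) = -15398/(-14472) = -15398*(-1/14472) = 7699/7236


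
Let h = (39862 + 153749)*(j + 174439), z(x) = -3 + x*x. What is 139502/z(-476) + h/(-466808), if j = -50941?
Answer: -117770103163493/2299262804 ≈ -51221.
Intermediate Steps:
z(x) = -3 + x**2
h = 23910571278 (h = (39862 + 153749)*(-50941 + 174439) = 193611*123498 = 23910571278)
139502/z(-476) + h/(-466808) = 139502/(-3 + (-476)**2) + 23910571278/(-466808) = 139502/(-3 + 226576) + 23910571278*(-1/466808) = 139502/226573 - 11955285639/233404 = -117770103163493/2299262804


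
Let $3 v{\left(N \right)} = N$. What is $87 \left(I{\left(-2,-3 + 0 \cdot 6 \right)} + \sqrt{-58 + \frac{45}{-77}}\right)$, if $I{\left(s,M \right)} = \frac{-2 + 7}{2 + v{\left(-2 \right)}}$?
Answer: $\frac{1305}{4} + \frac{87 i \sqrt{347347}}{77} \approx 326.25 + 665.9 i$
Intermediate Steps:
$v{\left(N \right)} = \frac{N}{3}$
$I{\left(s,M \right)} = \frac{15}{4}$ ($I{\left(s,M \right)} = \frac{-2 + 7}{2 + \frac{1}{3} \left(-2\right)} = \frac{5}{2 - \frac{2}{3}} = \frac{5}{\frac{4}{3}} = 5 \cdot \frac{3}{4} = \frac{15}{4}$)
$87 \left(I{\left(-2,-3 + 0 \cdot 6 \right)} + \sqrt{-58 + \frac{45}{-77}}\right) = 87 \left(\frac{15}{4} + \sqrt{-58 + \frac{45}{-77}}\right) = 87 \left(\frac{15}{4} + \sqrt{-58 + 45 \left(- \frac{1}{77}\right)}\right) = 87 \left(\frac{15}{4} + \sqrt{-58 - \frac{45}{77}}\right) = 87 \left(\frac{15}{4} + \sqrt{- \frac{4511}{77}}\right) = 87 \left(\frac{15}{4} + \frac{i \sqrt{347347}}{77}\right) = \frac{1305}{4} + \frac{87 i \sqrt{347347}}{77}$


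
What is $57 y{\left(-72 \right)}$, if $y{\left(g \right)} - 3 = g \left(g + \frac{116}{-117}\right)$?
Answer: $\frac{3896463}{13} \approx 2.9973 \cdot 10^{5}$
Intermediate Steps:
$y{\left(g \right)} = 3 + g \left(- \frac{116}{117} + g\right)$ ($y{\left(g \right)} = 3 + g \left(g + \frac{116}{-117}\right) = 3 + g \left(g + 116 \left(- \frac{1}{117}\right)\right) = 3 + g \left(g - \frac{116}{117}\right) = 3 + g \left(- \frac{116}{117} + g\right)$)
$57 y{\left(-72 \right)} = 57 \left(3 + \left(-72\right)^{2} - - \frac{928}{13}\right) = 57 \left(3 + 5184 + \frac{928}{13}\right) = 57 \cdot \frac{68359}{13} = \frac{3896463}{13}$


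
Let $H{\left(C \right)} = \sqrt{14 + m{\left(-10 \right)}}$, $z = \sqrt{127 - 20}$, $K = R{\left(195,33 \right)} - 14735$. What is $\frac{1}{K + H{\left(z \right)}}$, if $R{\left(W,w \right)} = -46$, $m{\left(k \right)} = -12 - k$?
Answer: $- \frac{4927}{72825983} - \frac{2 \sqrt{3}}{218477949} \approx -6.767 \cdot 10^{-5}$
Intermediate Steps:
$K = -14781$ ($K = -46 - 14735 = -14781$)
$z = \sqrt{107} \approx 10.344$
$H{\left(C \right)} = 2 \sqrt{3}$ ($H{\left(C \right)} = \sqrt{14 - 2} = \sqrt{12} = 2 \sqrt{3}$)
$\frac{1}{K + H{\left(z \right)}} = \frac{1}{-14781 + 2 \sqrt{3}}$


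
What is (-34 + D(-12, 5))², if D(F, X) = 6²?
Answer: 4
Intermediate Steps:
D(F, X) = 36
(-34 + D(-12, 5))² = (-34 + 36)² = 2² = 4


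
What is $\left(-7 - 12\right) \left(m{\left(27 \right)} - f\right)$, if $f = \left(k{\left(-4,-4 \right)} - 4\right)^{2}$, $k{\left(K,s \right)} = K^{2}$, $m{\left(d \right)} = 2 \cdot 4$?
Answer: $2584$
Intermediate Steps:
$m{\left(d \right)} = 8$
$f = 144$ ($f = \left(\left(-4\right)^{2} - 4\right)^{2} = \left(16 - 4\right)^{2} = 12^{2} = 144$)
$\left(-7 - 12\right) \left(m{\left(27 \right)} - f\right) = \left(-7 - 12\right) \left(8 - 144\right) = \left(-19\right) \left(-136\right) = 2584$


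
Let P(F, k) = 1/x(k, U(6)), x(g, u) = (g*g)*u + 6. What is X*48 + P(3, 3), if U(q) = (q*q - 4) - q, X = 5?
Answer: 57601/240 ≈ 240.00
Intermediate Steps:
U(q) = -4 + q**2 - q (U(q) = (q**2 - 4) - q = (-4 + q**2) - q = -4 + q**2 - q)
x(g, u) = 6 + u*g**2 (x(g, u) = g**2*u + 6 = u*g**2 + 6 = 6 + u*g**2)
P(F, k) = 1/(6 + 26*k**2) (P(F, k) = 1/(6 + (-4 + 6**2 - 1*6)*k**2) = 1/(6 + (-4 + 36 - 6)*k**2) = 1/(6 + 26*k**2))
X*48 + P(3, 3) = 5*48 + 1/(2*(3 + 13*3**2)) = 240 + 1/(2*(3 + 13*9)) = 240 + 1/(2*(3 + 117)) = 240 + (1/2)/120 = 240 + (1/2)*(1/120) = 240 + 1/240 = 57601/240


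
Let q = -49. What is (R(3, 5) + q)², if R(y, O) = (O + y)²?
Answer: 225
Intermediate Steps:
(R(3, 5) + q)² = ((5 + 3)² - 49)² = (8² - 49)² = (64 - 49)² = 15² = 225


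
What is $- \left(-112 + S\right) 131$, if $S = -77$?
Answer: $24759$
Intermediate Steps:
$- \left(-112 + S\right) 131 = - \left(-112 - 77\right) 131 = - \left(-189\right) 131 = \left(-1\right) \left(-24759\right) = 24759$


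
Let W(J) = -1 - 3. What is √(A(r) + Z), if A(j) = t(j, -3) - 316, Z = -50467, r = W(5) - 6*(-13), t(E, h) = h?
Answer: I*√50786 ≈ 225.36*I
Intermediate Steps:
W(J) = -4
r = 74 (r = -4 - 6*(-13) = -4 + 78 = 74)
A(j) = -319 (A(j) = -3 - 316 = -319)
√(A(r) + Z) = √(-319 - 50467) = √(-50786) = I*√50786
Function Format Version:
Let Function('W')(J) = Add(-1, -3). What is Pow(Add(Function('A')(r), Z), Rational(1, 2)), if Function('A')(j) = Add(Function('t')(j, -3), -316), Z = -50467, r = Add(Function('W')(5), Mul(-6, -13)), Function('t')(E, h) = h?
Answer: Mul(I, Pow(50786, Rational(1, 2))) ≈ Mul(225.36, I)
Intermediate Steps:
Function('W')(J) = -4
r = 74 (r = Add(-4, Mul(-6, -13)) = Add(-4, 78) = 74)
Function('A')(j) = -319 (Function('A')(j) = Add(-3, -316) = -319)
Pow(Add(Function('A')(r), Z), Rational(1, 2)) = Pow(Add(-319, -50467), Rational(1, 2)) = Pow(-50786, Rational(1, 2)) = Mul(I, Pow(50786, Rational(1, 2)))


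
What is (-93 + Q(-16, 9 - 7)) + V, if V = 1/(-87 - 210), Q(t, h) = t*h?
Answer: -37126/297 ≈ -125.00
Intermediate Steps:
Q(t, h) = h*t
V = -1/297 (V = 1/(-297) = -1/297 ≈ -0.0033670)
(-93 + Q(-16, 9 - 7)) + V = (-93 + (9 - 7)*(-16)) - 1/297 = (-93 + 2*(-16)) - 1/297 = (-93 - 32) - 1/297 = -125 - 1/297 = -37126/297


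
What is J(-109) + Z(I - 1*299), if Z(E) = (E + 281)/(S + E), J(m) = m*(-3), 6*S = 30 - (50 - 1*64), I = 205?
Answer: 84459/260 ≈ 324.84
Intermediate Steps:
S = 22/3 (S = (30 - (50 - 1*64))/6 = (30 - (50 - 64))/6 = (30 - 1*(-14))/6 = (30 + 14)/6 = (⅙)*44 = 22/3 ≈ 7.3333)
J(m) = -3*m
Z(E) = (281 + E)/(22/3 + E) (Z(E) = (E + 281)/(22/3 + E) = (281 + E)/(22/3 + E))
J(-109) + Z(I - 1*299) = -3*(-109) + 3*(281 + (205 - 1*299))/(22 + 3*(205 - 1*299)) = 327 + 3*(281 + (205 - 299))/(22 + 3*(205 - 299)) = 327 + 3*(281 - 94)/(22 + 3*(-94)) = 327 + 3*187/(22 - 282) = 327 + 3*187/(-260) = 327 + 3*(-1/260)*187 = 327 - 561/260 = 84459/260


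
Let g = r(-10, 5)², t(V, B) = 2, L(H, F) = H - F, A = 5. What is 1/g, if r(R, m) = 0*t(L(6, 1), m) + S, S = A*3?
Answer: 1/225 ≈ 0.0044444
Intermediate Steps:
S = 15 (S = 5*3 = 15)
r(R, m) = 15 (r(R, m) = 0*2 + 15 = 0 + 15 = 15)
g = 225 (g = 15² = 225)
1/g = 1/225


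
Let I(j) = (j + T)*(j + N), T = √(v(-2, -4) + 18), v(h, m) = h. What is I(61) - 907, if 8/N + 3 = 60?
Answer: 174826/57 ≈ 3067.1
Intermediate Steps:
N = 8/57 (N = 8/(-3 + 60) = 8/57 ≈ 0.14035)
T = 4 (T = √(-2 + 18) = √16 = 4)
I(j) = (4 + j)*(8/57 + j) (I(j) = (j + 4)*(j + 8/57) = (4 + j)*(8/57 + j))
I(61) - 907 = (32/57 + 61² + (236/57)*61) - 907 = (32/57 + 3721 + 14396/57) - 907 = 226525/57 - 907 = 174826/57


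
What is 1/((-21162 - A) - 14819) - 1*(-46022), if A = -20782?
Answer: 699488377/15199 ≈ 46022.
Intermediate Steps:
1/((-21162 - A) - 14819) - 1*(-46022) = 1/((-21162 - 1*(-20782)) - 14819) - 1*(-46022) = 1/((-21162 + 20782) - 14819) + 46022 = 1/(-380 - 14819) + 46022 = 1/(-15199) + 46022 = -1/15199 + 46022 = 699488377/15199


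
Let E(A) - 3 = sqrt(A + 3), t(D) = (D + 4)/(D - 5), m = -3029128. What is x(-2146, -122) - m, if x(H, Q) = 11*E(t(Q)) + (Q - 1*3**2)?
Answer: 3029030 + 11*sqrt(63373)/127 ≈ 3.0291e+6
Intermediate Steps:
t(D) = (4 + D)/(-5 + D)
E(A) = 3 + sqrt(3 + A) (E(A) = 3 + sqrt(A + 3) = 3 + sqrt(3 + A))
x(H, Q) = 24 + Q + 11*sqrt(3 + (4 + Q)/(-5 + Q)) (x(H, Q) = 11*(3 + sqrt(3 + (4 + Q)/(-5 + Q))) + (Q - 1*3**2) = (33 + 11*sqrt(3 + (4 + Q)/(-5 + Q))) + (Q - 1*9) = (33 + 11*sqrt(3 + (4 + Q)/(-5 + Q))) + (Q - 9) = (33 + 11*sqrt(3 + (4 + Q)/(-5 + Q))) + (-9 + Q) = 24 + Q + 11*sqrt(3 + (4 + Q)/(-5 + Q)))
x(-2146, -122) - m = (24 - 122 + 11*sqrt((-11 + 4*(-122))/(-5 - 122))) - 1*(-3029128) = (24 - 122 + 11*sqrt((-11 - 488)/(-127))) + 3029128 = (24 - 122 + 11*sqrt(-1/127*(-499))) + 3029128 = (24 - 122 + 11*sqrt(499/127)) + 3029128 = (24 - 122 + 11*(sqrt(63373)/127)) + 3029128 = (24 - 122 + 11*sqrt(63373)/127) + 3029128 = (-98 + 11*sqrt(63373)/127) + 3029128 = 3029030 + 11*sqrt(63373)/127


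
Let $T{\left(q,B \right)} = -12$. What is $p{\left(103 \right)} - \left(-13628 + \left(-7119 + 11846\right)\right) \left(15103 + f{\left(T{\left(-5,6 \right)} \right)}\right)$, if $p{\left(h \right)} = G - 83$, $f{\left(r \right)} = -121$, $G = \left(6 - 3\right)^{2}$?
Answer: $133354708$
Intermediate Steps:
$G = 9$ ($G = 3^{2} = 9$)
$p{\left(h \right)} = -74$ ($p{\left(h \right)} = 9 - 83 = -74$)
$p{\left(103 \right)} - \left(-13628 + \left(-7119 + 11846\right)\right) \left(15103 + f{\left(T{\left(-5,6 \right)} \right)}\right) = -74 - \left(-13628 + \left(-7119 + 11846\right)\right) \left(15103 - 121\right) = -74 - \left(-13628 + 4727\right) 14982 = -74 - \left(-8901\right) 14982 = -74 - -133354782 = -74 + 133354782 = 133354708$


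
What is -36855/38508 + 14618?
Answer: 187624363/12836 ≈ 14617.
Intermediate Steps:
-36855/38508 + 14618 = -36855*1/38508 + 14618 = -12285/12836 + 14618 = 187624363/12836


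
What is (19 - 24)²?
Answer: 25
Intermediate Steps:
(19 - 24)² = (-5)² = 25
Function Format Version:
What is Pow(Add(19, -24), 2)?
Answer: 25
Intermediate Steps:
Pow(Add(19, -24), 2) = Pow(-5, 2) = 25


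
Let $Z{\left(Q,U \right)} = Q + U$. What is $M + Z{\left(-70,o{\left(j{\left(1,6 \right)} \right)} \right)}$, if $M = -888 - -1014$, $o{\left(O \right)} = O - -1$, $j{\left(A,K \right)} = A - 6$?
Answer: $52$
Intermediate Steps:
$j{\left(A,K \right)} = -6 + A$ ($j{\left(A,K \right)} = A - 6 = -6 + A$)
$o{\left(O \right)} = 1 + O$ ($o{\left(O \right)} = O + 1 = 1 + O$)
$M = 126$ ($M = -888 + 1014 = 126$)
$M + Z{\left(-70,o{\left(j{\left(1,6 \right)} \right)} \right)} = 126 + \left(-70 + \left(1 + \left(-6 + 1\right)\right)\right) = 126 + \left(-70 + \left(1 - 5\right)\right) = 126 - 74 = 52$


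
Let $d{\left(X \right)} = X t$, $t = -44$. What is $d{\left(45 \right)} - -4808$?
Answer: $2828$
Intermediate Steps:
$d{\left(X \right)} = - 44 X$ ($d{\left(X \right)} = X \left(-44\right) = - 44 X$)
$d{\left(45 \right)} - -4808 = \left(-44\right) 45 - -4808 = -1980 + 4808 = 2828$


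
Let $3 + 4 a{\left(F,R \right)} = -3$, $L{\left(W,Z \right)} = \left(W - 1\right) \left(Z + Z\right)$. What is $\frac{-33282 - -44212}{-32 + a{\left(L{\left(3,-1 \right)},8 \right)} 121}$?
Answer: $- \frac{21860}{427} \approx -51.194$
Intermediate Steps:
$L{\left(W,Z \right)} = 2 Z \left(-1 + W\right)$ ($L{\left(W,Z \right)} = \left(-1 + W\right) 2 Z = 2 Z \left(-1 + W\right)$)
$a{\left(F,R \right)} = - \frac{3}{2}$ ($a{\left(F,R \right)} = - \frac{3}{4} + \frac{1}{4} \left(-3\right) = - \frac{3}{4} - \frac{3}{4} = - \frac{3}{2}$)
$\frac{-33282 - -44212}{-32 + a{\left(L{\left(3,-1 \right)},8 \right)} 121} = \frac{-33282 - -44212}{-32 - \frac{363}{2}} = \frac{-33282 + 44212}{-32 - \frac{363}{2}} = \frac{10930}{- \frac{427}{2}} = 10930 \left(- \frac{2}{427}\right) = - \frac{21860}{427}$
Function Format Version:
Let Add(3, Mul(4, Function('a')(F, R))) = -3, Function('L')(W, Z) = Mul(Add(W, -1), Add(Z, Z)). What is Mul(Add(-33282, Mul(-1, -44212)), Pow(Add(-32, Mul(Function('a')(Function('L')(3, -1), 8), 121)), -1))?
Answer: Rational(-21860, 427) ≈ -51.194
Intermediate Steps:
Function('L')(W, Z) = Mul(2, Z, Add(-1, W)) (Function('L')(W, Z) = Mul(Add(-1, W), Mul(2, Z)) = Mul(2, Z, Add(-1, W)))
Function('a')(F, R) = Rational(-3, 2) (Function('a')(F, R) = Add(Rational(-3, 4), Mul(Rational(1, 4), -3)) = Add(Rational(-3, 4), Rational(-3, 4)) = Rational(-3, 2))
Mul(Add(-33282, Mul(-1, -44212)), Pow(Add(-32, Mul(Function('a')(Function('L')(3, -1), 8), 121)), -1)) = Mul(Add(-33282, Mul(-1, -44212)), Pow(Add(-32, Mul(Rational(-3, 2), 121)), -1)) = Mul(Add(-33282, 44212), Pow(Add(-32, Rational(-363, 2)), -1)) = Mul(10930, Pow(Rational(-427, 2), -1)) = Mul(10930, Rational(-2, 427)) = Rational(-21860, 427)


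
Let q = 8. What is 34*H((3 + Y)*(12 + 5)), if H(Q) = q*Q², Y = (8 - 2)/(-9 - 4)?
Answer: 85604112/169 ≈ 5.0653e+5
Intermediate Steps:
Y = -6/13 (Y = 6/(-13) = 6*(-1/13) = -6/13 ≈ -0.46154)
H(Q) = 8*Q²
34*H((3 + Y)*(12 + 5)) = 34*(8*((3 - 6/13)*(12 + 5))²) = 34*(8*((33/13)*17)²) = 34*(8*(561/13)²) = 34*(8*(314721/169)) = 34*(2517768/169) = 85604112/169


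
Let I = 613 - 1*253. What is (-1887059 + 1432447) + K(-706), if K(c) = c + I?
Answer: -454958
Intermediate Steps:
I = 360 (I = 613 - 253 = 360)
K(c) = 360 + c (K(c) = c + 360 = 360 + c)
(-1887059 + 1432447) + K(-706) = (-1887059 + 1432447) + (360 - 706) = -454612 - 346 = -454958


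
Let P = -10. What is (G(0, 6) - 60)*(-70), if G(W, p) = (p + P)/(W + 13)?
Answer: 54880/13 ≈ 4221.5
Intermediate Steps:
G(W, p) = (-10 + p)/(13 + W) (G(W, p) = (p - 10)/(W + 13) = (-10 + p)/(13 + W))
(G(0, 6) - 60)*(-70) = ((-10 + 6)/(13 + 0) - 60)*(-70) = (-4/13 - 60)*(-70) = -784/13*(-70) = 54880/13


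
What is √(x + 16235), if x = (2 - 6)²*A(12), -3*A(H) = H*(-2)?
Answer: √16363 ≈ 127.92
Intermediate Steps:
A(H) = 2*H/3 (A(H) = -H*(-2)/3 = -(-2)*H/3 = 2*H/3)
x = 128 (x = (2 - 6)²*((⅔)*12) = (-4)²*8 = 16*8 = 128)
√(x + 16235) = √(128 + 16235) = √16363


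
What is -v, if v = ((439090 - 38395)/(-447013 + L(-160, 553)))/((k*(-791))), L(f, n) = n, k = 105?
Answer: -26713/2472049020 ≈ -1.0806e-5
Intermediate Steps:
v = 26713/2472049020 (v = ((439090 - 38395)/(-447013 + 553))/((105*(-791))) = (400695/(-446460))/(-83055) = (400695*(-1/446460))*(-1/83055) = -26713/29764*(-1/83055) = 26713/2472049020 ≈ 1.0806e-5)
-v = -1*26713/2472049020 = -26713/2472049020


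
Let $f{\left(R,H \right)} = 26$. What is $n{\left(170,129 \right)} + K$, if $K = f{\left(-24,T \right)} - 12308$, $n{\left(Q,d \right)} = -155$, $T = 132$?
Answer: $-12437$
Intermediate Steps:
$K = -12282$ ($K = 26 - 12308 = -12282$)
$n{\left(170,129 \right)} + K = -155 - 12282 = -12437$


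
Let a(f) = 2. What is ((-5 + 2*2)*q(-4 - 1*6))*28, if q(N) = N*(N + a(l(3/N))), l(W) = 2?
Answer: -2240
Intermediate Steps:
q(N) = N*(2 + N) (q(N) = N*(N + 2) = N*(2 + N))
((-5 + 2*2)*q(-4 - 1*6))*28 = ((-5 + 2*2)*((-4 - 1*6)*(2 + (-4 - 1*6))))*28 = ((-5 + 4)*((-4 - 6)*(2 + (-4 - 6))))*28 = -(-10)*(2 - 10)*28 = -(-10)*(-8)*28 = -1*80*28 = -80*28 = -2240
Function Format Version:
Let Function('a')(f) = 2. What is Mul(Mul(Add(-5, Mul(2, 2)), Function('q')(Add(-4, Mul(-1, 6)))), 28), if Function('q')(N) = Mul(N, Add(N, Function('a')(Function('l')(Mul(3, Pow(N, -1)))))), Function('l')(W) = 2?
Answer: -2240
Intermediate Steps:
Function('q')(N) = Mul(N, Add(2, N)) (Function('q')(N) = Mul(N, Add(N, 2)) = Mul(N, Add(2, N)))
Mul(Mul(Add(-5, Mul(2, 2)), Function('q')(Add(-4, Mul(-1, 6)))), 28) = Mul(Mul(Add(-5, Mul(2, 2)), Mul(Add(-4, Mul(-1, 6)), Add(2, Add(-4, Mul(-1, 6))))), 28) = Mul(Mul(Add(-5, 4), Mul(Add(-4, -6), Add(2, Add(-4, -6)))), 28) = Mul(Mul(-1, Mul(-10, Add(2, -10))), 28) = Mul(Mul(-1, Mul(-10, -8)), 28) = Mul(Mul(-1, 80), 28) = Mul(-80, 28) = -2240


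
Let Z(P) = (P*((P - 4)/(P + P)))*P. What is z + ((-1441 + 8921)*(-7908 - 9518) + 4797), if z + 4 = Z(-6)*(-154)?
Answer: -130346307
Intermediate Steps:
Z(P) = P*(-2 + P/2) (Z(P) = (P*((-4 + P)/((2*P))))*P = (P*((-4 + P)*(1/(2*P))))*P = (P*((-4 + P)/(2*P)))*P = (-2 + P/2)*P = P*(-2 + P/2))
z = -4624 (z = -4 + ((½)*(-6)*(-4 - 6))*(-154) = -4 + ((½)*(-6)*(-10))*(-154) = -4 + 30*(-154) = -4 - 4620 = -4624)
z + ((-1441 + 8921)*(-7908 - 9518) + 4797) = -4624 + ((-1441 + 8921)*(-7908 - 9518) + 4797) = -4624 + (7480*(-17426) + 4797) = -4624 + (-130346480 + 4797) = -4624 - 130341683 = -130346307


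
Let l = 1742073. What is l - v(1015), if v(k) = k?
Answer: 1741058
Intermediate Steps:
l - v(1015) = 1742073 - 1*1015 = 1742073 - 1015 = 1741058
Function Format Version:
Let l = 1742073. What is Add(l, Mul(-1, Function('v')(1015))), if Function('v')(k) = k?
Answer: 1741058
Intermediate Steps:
Add(l, Mul(-1, Function('v')(1015))) = Add(1742073, Mul(-1, 1015)) = Add(1742073, -1015) = 1741058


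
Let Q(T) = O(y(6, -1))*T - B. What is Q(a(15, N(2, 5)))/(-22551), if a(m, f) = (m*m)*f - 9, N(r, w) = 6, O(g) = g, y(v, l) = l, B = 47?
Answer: 1388/22551 ≈ 0.061549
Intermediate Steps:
a(m, f) = -9 + f*m² (a(m, f) = m²*f - 9 = f*m² - 9 = -9 + f*m²)
Q(T) = -47 - T (Q(T) = -T - 1*47 = -T - 47 = -47 - T)
Q(a(15, N(2, 5)))/(-22551) = (-47 - (-9 + 6*15²))/(-22551) = (-47 - (-9 + 6*225))*(-1/22551) = (-47 - (-9 + 1350))*(-1/22551) = (-47 - 1*1341)*(-1/22551) = (-47 - 1341)*(-1/22551) = -1388*(-1/22551) = 1388/22551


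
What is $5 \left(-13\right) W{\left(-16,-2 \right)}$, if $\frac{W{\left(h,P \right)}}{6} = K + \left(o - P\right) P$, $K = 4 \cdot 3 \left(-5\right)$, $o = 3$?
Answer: $27300$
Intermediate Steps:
$K = -60$ ($K = 12 \left(-5\right) = -60$)
$W{\left(h,P \right)} = -360 + 6 P \left(3 - P\right)$ ($W{\left(h,P \right)} = 6 \left(-60 + \left(3 - P\right) P\right) = 6 \left(-60 + P \left(3 - P\right)\right) = -360 + 6 P \left(3 - P\right)$)
$5 \left(-13\right) W{\left(-16,-2 \right)} = 5 \left(-13\right) \left(-360 - 6 \left(-2\right)^{2} + 18 \left(-2\right)\right) = - 65 \left(-360 - 24 - 36\right) = \left(-65\right) \left(-420\right) = 27300$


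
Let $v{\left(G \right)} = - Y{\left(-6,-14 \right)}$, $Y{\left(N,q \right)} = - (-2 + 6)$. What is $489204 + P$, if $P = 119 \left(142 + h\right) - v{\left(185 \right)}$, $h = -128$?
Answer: $490866$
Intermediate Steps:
$Y{\left(N,q \right)} = -4$ ($Y{\left(N,q \right)} = \left(-1\right) 4 = -4$)
$v{\left(G \right)} = 4$ ($v{\left(G \right)} = \left(-1\right) \left(-4\right) = 4$)
$P = 1662$ ($P = 119 \left(142 - 128\right) - 4 = 119 \cdot 14 - 4 = 1666 - 4 = 1662$)
$489204 + P = 489204 + 1662 = 490866$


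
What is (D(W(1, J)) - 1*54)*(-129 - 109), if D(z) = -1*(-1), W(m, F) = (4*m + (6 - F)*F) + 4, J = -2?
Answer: 12614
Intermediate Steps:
W(m, F) = 4 + 4*m + F*(6 - F) (W(m, F) = (4*m + F*(6 - F)) + 4 = 4 + 4*m + F*(6 - F))
D(z) = 1
(D(W(1, J)) - 1*54)*(-129 - 109) = (1 - 1*54)*(-129 - 109) = (1 - 54)*(-238) = -53*(-238) = 12614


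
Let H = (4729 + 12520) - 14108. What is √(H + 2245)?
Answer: √5386 ≈ 73.389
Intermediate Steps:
H = 3141 (H = 17249 - 14108 = 3141)
√(H + 2245) = √(3141 + 2245) = √5386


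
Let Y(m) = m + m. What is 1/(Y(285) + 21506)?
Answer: 1/22076 ≈ 4.5298e-5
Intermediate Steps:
Y(m) = 2*m
1/(Y(285) + 21506) = 1/(2*285 + 21506) = 1/(570 + 21506) = 1/22076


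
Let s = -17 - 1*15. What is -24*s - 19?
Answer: 749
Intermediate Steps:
s = -32 (s = -17 - 15 = -32)
-24*s - 19 = -24*(-32) - 19 = 768 - 19 = 749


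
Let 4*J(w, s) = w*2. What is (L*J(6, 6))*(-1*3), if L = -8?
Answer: 72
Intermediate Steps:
J(w, s) = w/2 (J(w, s) = (w*2)/4 = (2*w)/4 = w/2)
(L*J(6, 6))*(-1*3) = (-4*6)*(-1*3) = -8*3*(-3) = -24*(-3) = 72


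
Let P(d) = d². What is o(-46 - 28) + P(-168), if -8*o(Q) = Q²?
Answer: 55079/2 ≈ 27540.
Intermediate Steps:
o(Q) = -Q²/8
o(-46 - 28) + P(-168) = -(-46 - 28)²/8 + (-168)² = -⅛*(-74)² + 28224 = -⅛*5476 + 28224 = -1369/2 + 28224 = 55079/2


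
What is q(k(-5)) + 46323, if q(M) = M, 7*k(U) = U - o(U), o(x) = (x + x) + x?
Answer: 324271/7 ≈ 46324.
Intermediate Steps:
o(x) = 3*x (o(x) = 2*x + x = 3*x)
k(U) = -2*U/7 (k(U) = (U - 3*U)/7 = (-2*U)/7 = -2*U/7)
q(k(-5)) + 46323 = -2/7*(-5) + 46323 = 10/7 + 46323 = 324271/7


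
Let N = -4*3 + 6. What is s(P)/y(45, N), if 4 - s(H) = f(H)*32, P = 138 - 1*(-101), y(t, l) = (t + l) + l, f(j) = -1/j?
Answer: 988/7887 ≈ 0.12527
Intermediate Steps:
N = -6 (N = -12 + 6 = -6)
y(t, l) = t + 2*l (y(t, l) = (l + t) + l = t + 2*l)
P = 239 (P = 138 + 101 = 239)
s(H) = 4 + 32/H (s(H) = 4 - (-1/H)*32 = 4 - (-32)/H = 4 + 32/H)
s(P)/y(45, N) = (4 + 32/239)/(45 + 2*(-6)) = (4 + 32*(1/239))/(45 - 12) = (4 + 32/239)/33 = (988/239)*(1/33) = 988/7887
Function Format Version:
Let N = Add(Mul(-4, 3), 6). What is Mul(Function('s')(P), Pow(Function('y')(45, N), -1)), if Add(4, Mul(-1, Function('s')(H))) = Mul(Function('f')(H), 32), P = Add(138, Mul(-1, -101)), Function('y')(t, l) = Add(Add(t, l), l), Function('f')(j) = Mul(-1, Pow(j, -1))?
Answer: Rational(988, 7887) ≈ 0.12527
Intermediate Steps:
N = -6 (N = Add(-12, 6) = -6)
Function('y')(t, l) = Add(t, Mul(2, l)) (Function('y')(t, l) = Add(Add(l, t), l) = Add(t, Mul(2, l)))
P = 239 (P = Add(138, 101) = 239)
Function('s')(H) = Add(4, Mul(32, Pow(H, -1))) (Function('s')(H) = Add(4, Mul(-1, Mul(Mul(-1, Pow(H, -1)), 32))) = Add(4, Mul(-1, Mul(-32, Pow(H, -1)))) = Add(4, Mul(32, Pow(H, -1))))
Mul(Function('s')(P), Pow(Function('y')(45, N), -1)) = Mul(Add(4, Mul(32, Pow(239, -1))), Pow(Add(45, Mul(2, -6)), -1)) = Mul(Add(4, Mul(32, Rational(1, 239))), Pow(Add(45, -12), -1)) = Mul(Add(4, Rational(32, 239)), Pow(33, -1)) = Mul(Rational(988, 239), Rational(1, 33)) = Rational(988, 7887)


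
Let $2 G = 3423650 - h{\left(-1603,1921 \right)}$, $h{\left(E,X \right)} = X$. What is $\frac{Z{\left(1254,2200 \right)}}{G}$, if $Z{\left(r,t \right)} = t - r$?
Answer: $\frac{1892}{3421729} \approx 0.00055294$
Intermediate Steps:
$G = \frac{3421729}{2}$ ($G = \frac{3423650 - 1921}{2} = \frac{1}{2} \cdot 3421729 = \frac{3421729}{2} \approx 1.7109 \cdot 10^{6}$)
$\frac{Z{\left(1254,2200 \right)}}{G} = \frac{2200 - 1254}{\frac{3421729}{2}} = \left(2200 - 1254\right) \frac{2}{3421729} = 946 \cdot \frac{2}{3421729} = \frac{1892}{3421729}$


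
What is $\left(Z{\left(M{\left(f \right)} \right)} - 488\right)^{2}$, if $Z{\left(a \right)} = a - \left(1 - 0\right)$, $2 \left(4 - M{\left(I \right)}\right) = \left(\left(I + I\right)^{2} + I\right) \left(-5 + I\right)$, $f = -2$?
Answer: $190096$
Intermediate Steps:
$M{\left(I \right)} = 4 - \frac{\left(-5 + I\right) \left(I + 4 I^{2}\right)}{2}$ ($M{\left(I \right)} = 4 - \frac{\left(\left(I + I\right)^{2} + I\right) \left(-5 + I\right)}{2} = 4 - \frac{\left(\left(2 I\right)^{2} + I\right) \left(-5 + I\right)}{2} = 4 - \frac{\left(4 I^{2} + I\right) \left(-5 + I\right)}{2} = 4 - \frac{\left(I + 4 I^{2}\right) \left(-5 + I\right)}{2} = 4 - \frac{\left(-5 + I\right) \left(I + 4 I^{2}\right)}{2}$)
$Z{\left(a \right)} = -1 + a$ ($Z{\left(a \right)} = a - \left(1 + 0\right) = a - 1 = -1 + a$)
$\left(Z{\left(M{\left(f \right)} \right)} - 488\right)^{2} = \left(\left(-1 + \left(4 - 2 \left(-2\right)^{3} + \frac{5}{2} \left(-2\right) + \frac{19 \left(-2\right)^{2}}{2}\right)\right) - 488\right)^{2} = \left(\left(-1 + \left(4 - -16 - 5 + \frac{19}{2} \cdot 4\right)\right) - 488\right)^{2} = \left(\left(-1 + \left(4 + 16 - 5 + 38\right)\right) - 488\right)^{2} = \left(\left(-1 + 53\right) - 488\right)^{2} = \left(52 - 488\right)^{2} = \left(-436\right)^{2} = 190096$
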